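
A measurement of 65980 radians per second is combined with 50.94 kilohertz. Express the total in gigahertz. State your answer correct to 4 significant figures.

65980 rad/s = 1.05010 × 10^-5 GHz and 50.94 kHz = 5.09400 × 10^-5 GHz.
1.05010 × 10^-5 + 5.09400 × 10^-5 ≈ 6.144 × 10^-5 GHz.

6.144 × 10^-5 gigahertz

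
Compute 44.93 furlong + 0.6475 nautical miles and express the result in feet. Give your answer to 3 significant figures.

33600 ft

44.93 furlong = 29653.8 ft and 0.6475 nmi = 3934.28 ft.
29653.8 + 3934.28 ≈ 33600 ft.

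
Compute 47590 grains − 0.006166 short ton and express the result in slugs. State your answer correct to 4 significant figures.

-0.1720 slugs

47590 gr = 0.211306 slug and 0.006166 short ton = 0.383290 slug.
0.211306 − 0.383290 ≈ -0.1720 slug.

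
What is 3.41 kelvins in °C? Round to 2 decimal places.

-269.74 °C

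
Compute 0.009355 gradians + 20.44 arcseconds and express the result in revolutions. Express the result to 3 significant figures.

0.009355 grad = 2.33875e-5 rev and 20.44 arcsec = 1.57716e-5 rev.
2.33875e-5 + 1.57716e-5 ≈ 3.92e-5 rev.

3.92e-5 rev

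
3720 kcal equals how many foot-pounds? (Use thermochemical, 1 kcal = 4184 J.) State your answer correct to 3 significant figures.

1.15 × 10^7 foot-pounds

1 kilocalorie = 3085.96 foot-pounds.
Thus 3720 × 3085.96 ≈ 1.15 × 10^7 ft·lbf.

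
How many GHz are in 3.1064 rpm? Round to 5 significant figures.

5.1773e-11 gigahertz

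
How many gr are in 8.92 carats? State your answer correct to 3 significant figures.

1 carat = 3.08647 grains.
So 8.92 × 3.08647 ≈ 27.5 gr.

27.5 gr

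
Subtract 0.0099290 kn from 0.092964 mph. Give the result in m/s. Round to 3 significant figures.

0.0365 m/s

0.092964 mph = 0.0415586 m/s and 0.0099290 kn = 0.00510792 m/s.
0.0415586 − 0.00510792 ≈ 0.0365 m/s.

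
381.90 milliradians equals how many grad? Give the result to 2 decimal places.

1 mrad = 0.0636620 gradians.
Thus 381.90 × 0.0636620 ≈ 24.31 grad.

24.31 grad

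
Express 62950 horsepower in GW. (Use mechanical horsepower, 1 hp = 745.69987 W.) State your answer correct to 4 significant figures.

0.04694 GW

1 hp = 7.45700e-7 GW.
So 62950 × 7.45700e-7 ≈ 0.04694 GW.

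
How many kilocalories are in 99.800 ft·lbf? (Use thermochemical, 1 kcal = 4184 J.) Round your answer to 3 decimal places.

1 ft·lbf = 0.000324048 kilocalories.
So 99.800 × 0.000324048 ≈ 0.032 kcal.

0.032 kcal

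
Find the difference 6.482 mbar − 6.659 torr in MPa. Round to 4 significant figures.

6.482 mbar = 0.000648200 MPa and 6.659 torr = 0.000887794 MPa.
0.000648200 − 0.000887794 ≈ -0.0002396 MPa.

-0.0002396 megapascals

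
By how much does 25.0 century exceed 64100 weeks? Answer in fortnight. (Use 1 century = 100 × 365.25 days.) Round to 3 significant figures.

33200 fortnight

25.0 century = 65223.2 fortnight and 64100 wk = 32050.0 fortnight.
65223.2 − 32050.0 ≈ 33200 fortnight.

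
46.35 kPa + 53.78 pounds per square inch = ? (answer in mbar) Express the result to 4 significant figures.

46.35 kPa = 463.50000 mbar and 53.78 psi = 3708.0005 mbar.
463.50000 + 3708.0005 ≈ 4172 mbar.

4172 mbar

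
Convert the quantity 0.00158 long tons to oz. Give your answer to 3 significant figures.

1 long ton = 35840.0 oz.
Then 0.00158 × 35840.0 ≈ 56.6 oz.

56.6 ounces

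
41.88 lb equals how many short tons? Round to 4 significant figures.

1 lb = 0.000500000 short tons.
Then 41.88 × 0.000500000 ≈ 0.02094 short ton.

0.02094 short ton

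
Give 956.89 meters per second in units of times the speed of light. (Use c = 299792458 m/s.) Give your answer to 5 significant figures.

1 meter per second = 3.33564 × 10^-9 c.
So 956.89 × 3.33564 × 10^-9 ≈ 3.1918 × 10^-6 c.

3.1918 × 10^-6 times the speed of light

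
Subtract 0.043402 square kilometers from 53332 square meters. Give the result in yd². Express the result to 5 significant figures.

11876 square yards

53332 m² = 63784.5 yd² and 0.043402 km² = 51908.4 yd².
63784.5 − 51908.4 ≈ 11876 yd².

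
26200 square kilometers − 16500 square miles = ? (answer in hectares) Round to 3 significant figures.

-1.65e+6 hectares

26200 km² = 2.62000e+6 ha and 16500 mi² = 4.27348e+6 ha.
2.62000e+6 − 4.27348e+6 ≈ -1.65e+6 ha.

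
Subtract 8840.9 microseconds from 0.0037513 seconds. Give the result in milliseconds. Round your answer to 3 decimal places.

0.0037513 s = 3.75130 ms and 8840.9 μs = 8.84090 ms.
3.75130 − 8.84090 ≈ -5.090 ms.

-5.090 milliseconds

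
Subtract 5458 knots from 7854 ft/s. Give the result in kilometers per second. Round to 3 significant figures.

-0.414 km/s

7854 ft/s = 2.39390 km/s and 5458 kn = 2.80784 km/s.
2.39390 − 2.80784 ≈ -0.414 km/s.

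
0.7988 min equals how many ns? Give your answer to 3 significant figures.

1 min = 6.00000 × 10^10 ns.
So 0.7988 × 6.00000 × 10^10 ≈ 4.79 × 10^10 ns.

4.79 × 10^10 ns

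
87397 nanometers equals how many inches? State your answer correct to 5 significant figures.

0.0034408 in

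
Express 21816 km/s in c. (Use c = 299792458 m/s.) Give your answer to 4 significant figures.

0.07277 c

1 kilometer per second = 3.33564 × 10^-6 c.
Thus 21816 × 3.33564 × 10^-6 ≈ 0.07277 c.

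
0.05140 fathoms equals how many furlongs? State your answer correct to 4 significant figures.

0.0004673 furlong

1 fathom = 0.00909091 furlongs.
So 0.05140 × 0.00909091 ≈ 0.0004673 furlong.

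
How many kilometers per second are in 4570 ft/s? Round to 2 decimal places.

1 foot per second = 0.000304800 kilometers per second.
Thus 4570 × 0.000304800 ≈ 1.39 km/s.

1.39 km/s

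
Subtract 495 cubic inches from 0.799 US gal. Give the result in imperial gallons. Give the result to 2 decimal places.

-1.12 imp gal

0.799 US gal = 0.665307 imp gal and 495 in³ = 1.78430 imp gal.
0.665307 − 1.78430 ≈ -1.12 imp gal.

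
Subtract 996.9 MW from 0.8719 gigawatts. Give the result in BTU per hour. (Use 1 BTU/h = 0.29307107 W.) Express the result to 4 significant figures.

-4.265e+8 BTU per hour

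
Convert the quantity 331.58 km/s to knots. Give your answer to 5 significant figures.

1 kilometer per second = 1943.84 kn.
Then 331.58 × 1943.84 ≈ 644540 kn.

644540 knots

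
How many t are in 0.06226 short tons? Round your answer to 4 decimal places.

0.0565 t

1 short ton = 0.907185 t.
Then 0.06226 × 0.907185 ≈ 0.0565 t.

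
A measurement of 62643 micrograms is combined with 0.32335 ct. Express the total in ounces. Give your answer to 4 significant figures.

62643 μg = 0.00220967 oz and 0.32335 ct = 0.00228117 oz.
0.00220967 + 0.00228117 ≈ 0.004491 oz.

0.004491 ounces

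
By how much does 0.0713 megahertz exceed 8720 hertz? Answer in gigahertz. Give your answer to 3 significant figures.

6.26e-5 GHz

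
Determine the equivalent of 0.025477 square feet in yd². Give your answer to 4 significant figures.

1 ft² = 0.111111 yd².
So 0.025477 × 0.111111 ≈ 0.002831 yd².

0.002831 yd²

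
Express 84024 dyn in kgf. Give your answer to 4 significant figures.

1 dyne = 1.01972e-6 kgf.
Thus 84024 × 1.01972e-6 ≈ 0.08568 kgf.

0.08568 kilograms-force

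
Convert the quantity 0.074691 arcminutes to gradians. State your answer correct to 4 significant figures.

1 arcminute = 0.0185185 grad.
Thus 0.074691 × 0.0185185 ≈ 0.001383 grad.

0.001383 gradians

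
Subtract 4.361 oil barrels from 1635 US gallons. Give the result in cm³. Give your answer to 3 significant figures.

5.50 × 10^6 cubic centimeters

1635 US gal = 6.18915 × 10^6 cm³ and 4.361 bbl = 693344 cm³.
6.18915 × 10^6 − 693344 ≈ 5.50 × 10^6 cm³.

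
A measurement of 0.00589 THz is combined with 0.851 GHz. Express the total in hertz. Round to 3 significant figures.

6.74 × 10^9 Hz

0.00589 THz = 5.89000 × 10^9 Hz and 0.851 GHz = 8.51000 × 10^8 Hz.
5.89000 × 10^9 + 8.51000 × 10^8 ≈ 6.74 × 10^9 Hz.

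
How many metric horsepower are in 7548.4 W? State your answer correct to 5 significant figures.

10.263 metric horsepower

1 watt = 0.00135962 metric horsepower.
Thus 7548.4 × 0.00135962 ≈ 10.263 PS.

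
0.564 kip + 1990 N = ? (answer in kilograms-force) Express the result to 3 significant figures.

459 kilograms-force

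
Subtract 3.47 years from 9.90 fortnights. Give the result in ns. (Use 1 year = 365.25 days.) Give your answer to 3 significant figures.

-9.75e+16 ns

9.90 fortnight = 1.19750e+16 ns and 3.47 yr = 1.09505e+17 ns.
1.19750e+16 − 1.09505e+17 ≈ -9.75e+16 ns.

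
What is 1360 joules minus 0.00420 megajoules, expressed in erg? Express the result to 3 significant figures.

1360 J = 1.36000 × 10^10 erg and 0.00420 MJ = 4.20000 × 10^10 erg.
1.36000 × 10^10 − 4.20000 × 10^10 ≈ -2.84 × 10^10 erg.

-2.84 × 10^10 erg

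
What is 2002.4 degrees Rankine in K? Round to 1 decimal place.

1112.4 K

°R = K × 9/5.
Applying the formula gives 1112.4 K.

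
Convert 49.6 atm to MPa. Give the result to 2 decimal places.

1 atm = 0.101325 megapascals.
Thus 49.6 × 0.101325 ≈ 5.03 MPa.

5.03 megapascals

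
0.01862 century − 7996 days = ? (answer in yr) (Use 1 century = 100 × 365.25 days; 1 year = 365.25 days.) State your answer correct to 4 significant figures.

-20.03 yr

0.01862 century = 1.86200 yr and 7996 d = 21.8919 yr.
1.86200 − 21.8919 ≈ -20.03 yr.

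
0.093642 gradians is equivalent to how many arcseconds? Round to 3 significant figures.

1 grad = 3240.00 arcsec.
0.093642 × 3240.00 ≈ 303 arcsec.

303 arcsec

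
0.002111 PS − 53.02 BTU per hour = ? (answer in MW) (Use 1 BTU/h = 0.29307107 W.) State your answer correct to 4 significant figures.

-1.399e-5 MW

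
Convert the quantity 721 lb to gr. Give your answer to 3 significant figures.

5.05 × 10^6 gr

1 lb = 7000.00 gr.
Thus 721 × 7000.00 ≈ 5.05 × 10^6 gr.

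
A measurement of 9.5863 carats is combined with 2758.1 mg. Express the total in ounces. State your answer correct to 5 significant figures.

9.5863 ct = 0.0676294 oz and 2758.1 mg = 0.0972891 oz.
0.0676294 + 0.0972891 ≈ 0.16492 oz.

0.16492 ounces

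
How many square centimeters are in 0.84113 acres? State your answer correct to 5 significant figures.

3.4039e+7 cm²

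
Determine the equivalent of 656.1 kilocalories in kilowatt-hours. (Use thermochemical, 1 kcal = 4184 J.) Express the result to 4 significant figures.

1 kilocalorie = 0.00116222 kWh.
Thus 656.1 × 0.00116222 ≈ 0.7625 kWh.

0.7625 kilowatt-hours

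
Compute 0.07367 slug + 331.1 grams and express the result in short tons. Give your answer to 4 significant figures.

0.001550 short tons

0.07367 slug = 0.00118513 short ton and 331.1 g = 0.000364975 short ton.
0.00118513 + 0.000364975 ≈ 0.001550 short ton.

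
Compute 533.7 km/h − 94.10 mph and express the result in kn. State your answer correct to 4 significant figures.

533.7 km/h = 288.175 kn and 94.10 mph = 81.7707 kn.
288.175 − 81.7707 ≈ 206.4 kn.

206.4 kn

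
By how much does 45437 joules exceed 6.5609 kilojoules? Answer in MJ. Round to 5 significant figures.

45437 J = 0.0454370 MJ and 6.5609 kJ = 0.00656090 MJ.
0.0454370 − 0.00656090 ≈ 0.038876 MJ.

0.038876 MJ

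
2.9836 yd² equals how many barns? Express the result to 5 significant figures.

1 square yard = 8.36127e+27 barn.
Then 2.9836 × 8.36127e+27 ≈ 2.4947e+28 barn.

2.4947e+28 barns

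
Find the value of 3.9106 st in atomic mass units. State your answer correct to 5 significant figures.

1 stone = 3.82424e+27 u.
Thus 3.9106 × 3.82424e+27 ≈ 1.4955e+28 u.

1.4955e+28 atomic mass units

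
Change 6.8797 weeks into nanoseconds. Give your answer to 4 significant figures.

4.161 × 10^15 ns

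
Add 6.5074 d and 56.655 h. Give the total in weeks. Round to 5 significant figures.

6.5074 d = 0.929629 wk and 56.655 h = 0.337232 wk.
0.929629 + 0.337232 ≈ 1.2669 wk.

1.2669 weeks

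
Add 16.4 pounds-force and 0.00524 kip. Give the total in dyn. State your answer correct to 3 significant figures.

9.63 × 10^6 dyn

16.4 lbf = 7.29508 × 10^6 dyn and 0.00524 kip = 2.33087 × 10^6 dyn.
7.29508 × 10^6 + 2.33087 × 10^6 ≈ 9.63 × 10^6 dyn.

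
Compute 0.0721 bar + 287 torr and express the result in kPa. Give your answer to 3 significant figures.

45.5 kilopascals

0.0721 bar = 7.21000 kPa and 287 torr = 38.2635 kPa.
7.21000 + 38.2635 ≈ 45.5 kPa.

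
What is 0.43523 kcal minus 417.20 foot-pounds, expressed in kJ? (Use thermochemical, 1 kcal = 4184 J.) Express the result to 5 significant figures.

0.43523 kcal = 1.82100 kJ and 417.20 ft·lbf = 0.565647 kJ.
1.82100 − 0.565647 ≈ 1.2554 kJ.

1.2554 kJ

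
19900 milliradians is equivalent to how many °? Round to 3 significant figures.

1 milliradian = 0.0572958 °.
Then 19900 × 0.0572958 ≈ 1140 °.

1140 °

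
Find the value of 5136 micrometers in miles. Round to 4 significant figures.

1 micrometer = 6.21371e-10 miles.
So 5136 × 6.21371e-10 ≈ 3.191e-6 mi.

3.191e-6 miles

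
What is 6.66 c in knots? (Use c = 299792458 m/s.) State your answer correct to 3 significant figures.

1 c = 5.82750e+8 kn.
6.66 × 5.82750e+8 ≈ 3.88e+9 kn.

3.88e+9 kn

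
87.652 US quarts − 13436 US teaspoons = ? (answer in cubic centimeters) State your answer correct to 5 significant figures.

16725 cm³

87.652 US qt = 82949.7 cm³ and 13436 US tsp = 66225.0 cm³.
82949.7 − 66225.0 ≈ 16725 cm³.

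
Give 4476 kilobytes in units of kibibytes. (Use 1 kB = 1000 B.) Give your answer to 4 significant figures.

4371 KiB

1 kilobyte = 0.9765625 KiB.
Thus 4476 × 0.9765625 ≈ 4371 KiB.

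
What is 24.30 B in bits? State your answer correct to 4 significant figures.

1 B = 8.00000 bit.
Then 24.30 × 8.00000 ≈ 194.4 bit.

194.4 bits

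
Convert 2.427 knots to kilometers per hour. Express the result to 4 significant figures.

1 knot = 1.85200 km/h.
So 2.427 × 1.85200 ≈ 4.495 km/h.

4.495 kilometers per hour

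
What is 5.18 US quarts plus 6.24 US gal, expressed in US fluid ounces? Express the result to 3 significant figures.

964 US fluid ounces

5.18 US qt = 165.760 US fl oz and 6.24 US gal = 798.720 US fl oz.
165.760 + 798.720 ≈ 964 US fl oz.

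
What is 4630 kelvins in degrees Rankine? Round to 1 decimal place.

8334.0 °R

°R = K × 9/5.
Applying the formula gives 8334.0 °R.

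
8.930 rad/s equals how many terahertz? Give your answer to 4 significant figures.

1 rad/s = 1.59155e-13 THz.
So 8.930 × 1.59155e-13 ≈ 1.421e-12 THz.

1.421e-12 terahertz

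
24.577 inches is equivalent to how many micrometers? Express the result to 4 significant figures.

624300 micrometers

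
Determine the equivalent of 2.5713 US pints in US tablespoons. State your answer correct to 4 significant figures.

82.28 US tbsp

1 US pint = 32.0000 US tbsp.
Then 2.5713 × 32.0000 ≈ 82.28 US tbsp.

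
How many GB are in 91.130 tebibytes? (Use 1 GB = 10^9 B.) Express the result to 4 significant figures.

100200 gigabytes

1 tebibyte = 1099.51 GB.
Thus 91.130 × 1099.51 ≈ 100200 GB.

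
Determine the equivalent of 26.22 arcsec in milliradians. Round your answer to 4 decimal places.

1 arcsec = 0.00484814 mrad.
26.22 × 0.00484814 ≈ 0.1271 mrad.

0.1271 milliradians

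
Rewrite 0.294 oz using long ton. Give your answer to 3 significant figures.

1 oz = 2.79018 × 10^-5 long tons.
0.294 × 2.79018 × 10^-5 ≈ 8.20 × 10^-6 long ton.

8.20 × 10^-6 long tons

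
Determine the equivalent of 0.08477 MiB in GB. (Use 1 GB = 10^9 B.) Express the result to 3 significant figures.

1 mebibyte = 0.00104858 gigabytes.
So 0.08477 × 0.00104858 ≈ 8.89e-5 GB.

8.89e-5 GB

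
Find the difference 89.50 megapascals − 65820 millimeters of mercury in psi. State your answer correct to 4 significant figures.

89.50 MPa = 12980.9 psi and 65820 mmHg = 1272.75 psi.
12980.9 − 1272.75 ≈ 11710 psi.

11710 pounds per square inch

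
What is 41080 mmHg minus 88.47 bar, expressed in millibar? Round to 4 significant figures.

41080 mmHg = 54768.8 mbar and 88.47 bar = 88470.0 mbar.
54768.8 − 88470.0 ≈ -33700 mbar.

-33700 mbar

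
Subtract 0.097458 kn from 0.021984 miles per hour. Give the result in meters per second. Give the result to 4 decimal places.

-0.0403 m/s

0.021984 mph = 0.00982773 m/s and 0.097458 kn = 0.0501367 m/s.
0.00982773 − 0.0501367 ≈ -0.0403 m/s.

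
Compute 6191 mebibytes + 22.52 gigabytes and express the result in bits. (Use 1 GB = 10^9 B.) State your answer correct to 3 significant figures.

2.32 × 10^11 bits

6191 MiB = 5.19339 × 10^10 bit and 22.52 GB = 1.80160 × 10^11 bit.
5.19339 × 10^10 + 1.80160 × 10^11 ≈ 2.32 × 10^11 bit.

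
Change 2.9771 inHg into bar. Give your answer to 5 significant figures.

0.10082 bar

1 inch of mercury = 0.0338639 bar.
2.9771 × 0.0338639 ≈ 0.10082 bar.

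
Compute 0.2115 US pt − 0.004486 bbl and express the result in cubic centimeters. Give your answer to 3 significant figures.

0.2115 US pt = 100.077 cm³ and 0.004486 bbl = 713.217 cm³.
100.077 − 713.217 ≈ -613 cm³.

-613 cm³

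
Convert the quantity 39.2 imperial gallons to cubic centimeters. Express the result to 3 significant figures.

178000 cubic centimeters

1 imperial gallon = 4546.09 cubic centimeters.
39.2 × 4546.09 ≈ 178000 cm³.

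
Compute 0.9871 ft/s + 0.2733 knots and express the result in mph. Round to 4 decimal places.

0.9875 mph

0.9871 ft/s = 0.673023 mph and 0.2733 kn = 0.314508 mph.
0.673023 + 0.314508 ≈ 0.9875 mph.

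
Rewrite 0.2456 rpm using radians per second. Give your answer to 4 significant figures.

0.02572 radians per second

1 rpm = 0.104720 rad/s.
So 0.2456 × 0.104720 ≈ 0.02572 rad/s.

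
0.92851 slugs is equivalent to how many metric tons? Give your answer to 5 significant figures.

0.013551 metric tons

1 slug = 0.0145939 t.
0.92851 × 0.0145939 ≈ 0.013551 t.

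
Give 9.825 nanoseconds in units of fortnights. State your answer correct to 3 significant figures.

1 ns = 8.26720e-16 fortnights.
Then 9.825 × 8.26720e-16 ≈ 8.12e-15 fortnight.

8.12e-15 fortnight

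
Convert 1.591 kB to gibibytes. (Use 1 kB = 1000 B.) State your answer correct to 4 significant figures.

1.482e-6 GiB

1 kilobyte = 9.31323e-7 GiB.
Thus 1.591 × 9.31323e-7 ≈ 1.482e-6 GiB.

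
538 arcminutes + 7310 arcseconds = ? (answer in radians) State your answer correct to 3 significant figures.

538 arcmin = 0.156498 rad and 7310 arcsec = 0.0354399 rad.
0.156498 + 0.0354399 ≈ 0.192 rad.

0.192 rad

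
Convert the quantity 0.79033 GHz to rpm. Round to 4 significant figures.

1 gigahertz = 6.00000e+10 rpm.
Then 0.79033 × 6.00000e+10 ≈ 4.742e+10 rpm.

4.742e+10 revolutions per minute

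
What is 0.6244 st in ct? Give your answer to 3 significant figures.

1 stone = 31751.5 ct.
Thus 0.6244 × 31751.5 ≈ 19800 ct.

19800 ct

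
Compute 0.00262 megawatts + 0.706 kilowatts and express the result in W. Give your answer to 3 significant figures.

3330 W

0.00262 MW = 2620.00 W and 0.706 kW = 706.000 W.
2620.00 + 706.000 ≈ 3330 W.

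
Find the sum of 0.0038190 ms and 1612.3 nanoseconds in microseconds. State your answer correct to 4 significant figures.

0.0038190 ms = 3.81900 μs and 1612.3 ns = 1.61230 μs.
3.81900 + 1.61230 ≈ 5.431 μs.

5.431 microseconds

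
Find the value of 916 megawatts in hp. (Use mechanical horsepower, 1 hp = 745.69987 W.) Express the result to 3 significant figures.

1.23 × 10^6 horsepower

1 MW = 1341.02 hp.
Then 916 × 1341.02 ≈ 1.23 × 10^6 hp.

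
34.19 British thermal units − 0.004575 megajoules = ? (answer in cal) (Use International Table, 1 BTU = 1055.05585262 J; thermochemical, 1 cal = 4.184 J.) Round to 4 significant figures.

7528 cal

34.19 BTU = 8621.50 cal and 0.004575 MJ = 1093.45 cal.
8621.50 − 1093.45 ≈ 7528 cal.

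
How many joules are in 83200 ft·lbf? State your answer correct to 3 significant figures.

1 foot-pound = 1.35582 J.
Then 83200 × 1.35582 ≈ 113000 J.

113000 J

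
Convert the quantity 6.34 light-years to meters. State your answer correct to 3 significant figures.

6.00e+16 m

1 ly = 9.46073e+15 meters.
Then 6.34 × 9.46073e+15 ≈ 6.00e+16 m.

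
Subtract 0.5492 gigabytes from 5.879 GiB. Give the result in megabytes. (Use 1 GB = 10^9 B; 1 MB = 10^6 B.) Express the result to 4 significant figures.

5763 MB

5.879 GiB = 6312.53 MB and 0.5492 GB = 549.200 MB.
6312.53 − 549.200 ≈ 5763 MB.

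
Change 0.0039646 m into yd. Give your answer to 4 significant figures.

0.004336 yd

1 m = 1.09361 yd.
Thus 0.0039646 × 1.09361 ≈ 0.004336 yd.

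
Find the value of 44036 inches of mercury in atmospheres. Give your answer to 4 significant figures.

1472 atm

1 inch of mercury = 0.0334211 atm.
So 44036 × 0.0334211 ≈ 1472 atm.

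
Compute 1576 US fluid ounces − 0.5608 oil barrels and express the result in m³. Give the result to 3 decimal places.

-0.043 cubic meters

1576 US fl oz = 0.0466079 m³ and 0.5608 bbl = 0.0891601 m³.
0.0466079 − 0.0891601 ≈ -0.043 m³.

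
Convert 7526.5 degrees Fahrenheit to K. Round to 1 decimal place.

K = (°F + 459.67) × 5/9.
Applying the formula gives 4436.8 K.

4436.8 K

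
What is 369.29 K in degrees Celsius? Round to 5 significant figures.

96.140 °C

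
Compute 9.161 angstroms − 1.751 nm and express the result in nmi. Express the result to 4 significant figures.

-4.508 × 10^-13 nautical miles

9.161 Å = 4.94654 × 10^-13 nmi and 1.751 nm = 9.45464 × 10^-13 nmi.
4.94654 × 10^-13 − 9.45464 × 10^-13 ≈ -4.508 × 10^-13 nmi.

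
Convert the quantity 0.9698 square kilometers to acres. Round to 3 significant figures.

1 km² = 247.105 acres.
Thus 0.9698 × 247.105 ≈ 240 acre.

240 acre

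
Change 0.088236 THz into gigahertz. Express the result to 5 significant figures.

88.236 GHz

1 terahertz = 1000.00 gigahertz.
So 0.088236 × 1000.00 ≈ 88.236 GHz.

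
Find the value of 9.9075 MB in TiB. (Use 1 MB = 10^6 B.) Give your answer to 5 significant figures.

9.0108 × 10^-6 TiB

1 MB = 9.09495 × 10^-7 TiB.
Then 9.9075 × 9.09495 × 10^-7 ≈ 9.0108 × 10^-6 TiB.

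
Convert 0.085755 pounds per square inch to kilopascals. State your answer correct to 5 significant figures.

1 pound per square inch = 6.89476 kilopascals.
So 0.085755 × 6.89476 ≈ 0.59126 kPa.

0.59126 kPa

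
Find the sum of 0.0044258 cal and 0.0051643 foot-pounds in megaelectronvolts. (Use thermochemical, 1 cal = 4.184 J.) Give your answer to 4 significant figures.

0.0044258 cal = 1.15577 × 10^11 MeV and 0.0051643 ft·lbf = 4.37021 × 10^10 MeV.
1.15577 × 10^11 + 4.37021 × 10^10 ≈ 1.593 × 10^11 MeV.

1.593 × 10^11 MeV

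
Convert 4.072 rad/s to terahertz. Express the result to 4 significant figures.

6.481 × 10^-13 terahertz

1 rad/s = 1.59155 × 10^-13 THz.
4.072 × 1.59155 × 10^-13 ≈ 6.481 × 10^-13 THz.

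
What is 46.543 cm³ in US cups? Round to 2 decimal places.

0.20 US cup

1 cm³ = 0.00422675 US cups.
Thus 46.543 × 0.00422675 ≈ 0.20 US cup.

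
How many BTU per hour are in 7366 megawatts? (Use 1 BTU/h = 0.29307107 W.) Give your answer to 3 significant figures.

1 megawatt = 3.41214 × 10^6 BTU/h.
Then 7366 × 3.41214 × 10^6 ≈ 2.51 × 10^10 BTU/h.

2.51 × 10^10 BTU/h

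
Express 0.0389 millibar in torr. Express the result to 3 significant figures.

0.0292 torr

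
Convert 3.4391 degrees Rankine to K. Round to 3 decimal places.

1.911 K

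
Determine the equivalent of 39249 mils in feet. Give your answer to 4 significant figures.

3.271 ft

1 mil = 8.33333 × 10^-5 ft.
So 39249 × 8.33333 × 10^-5 ≈ 3.271 ft.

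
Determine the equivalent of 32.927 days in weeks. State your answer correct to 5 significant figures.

4.7039 weeks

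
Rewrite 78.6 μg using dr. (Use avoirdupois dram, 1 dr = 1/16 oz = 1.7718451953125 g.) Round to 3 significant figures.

1 μg = 5.64383e-7 dr.
So 78.6 × 5.64383e-7 ≈ 4.44e-5 dr.

4.44e-5 drams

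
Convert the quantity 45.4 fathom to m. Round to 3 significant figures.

83.0 m

1 fathom = 1.82880 m.
45.4 × 1.82880 ≈ 83.0 m.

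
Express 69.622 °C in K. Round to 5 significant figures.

K = °C + 273.15.
Applying the formula gives 342.77 K.

342.77 kelvins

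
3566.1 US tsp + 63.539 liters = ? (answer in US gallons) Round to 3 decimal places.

3566.1 US tsp = 4.64336 US gal and 63.539 L = 16.7852 US gal.
4.64336 + 16.7852 ≈ 21.429 US gal.

21.429 US gallons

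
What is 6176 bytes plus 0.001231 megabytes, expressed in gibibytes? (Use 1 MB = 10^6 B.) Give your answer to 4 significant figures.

6176 B = 5.75185 × 10^-6 GiB and 0.001231 MB = 1.14646 × 10^-6 GiB.
5.75185 × 10^-6 + 1.14646 × 10^-6 ≈ 6.898 × 10^-6 GiB.

6.898 × 10^-6 GiB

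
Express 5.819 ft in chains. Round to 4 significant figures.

0.08817 chain

1 ft = 0.0151515 chains.
So 5.819 × 0.0151515 ≈ 0.08817 chain.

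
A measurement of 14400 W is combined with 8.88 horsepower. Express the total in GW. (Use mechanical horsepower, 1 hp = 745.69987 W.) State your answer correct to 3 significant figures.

2.10 × 10^-5 GW

14400 W = 1.44000 × 10^-5 GW and 8.88 hp = 6.62181 × 10^-6 GW.
1.44000 × 10^-5 + 6.62181 × 10^-6 ≈ 2.10 × 10^-5 GW.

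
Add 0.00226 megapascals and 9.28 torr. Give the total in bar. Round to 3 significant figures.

0.0350 bar

0.00226 MPa = 0.0226000 bar and 9.28 torr = 0.0123723 bar.
0.0226000 + 0.0123723 ≈ 0.0350 bar.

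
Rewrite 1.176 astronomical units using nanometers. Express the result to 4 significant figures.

1.759e+20 nm

1 astronomical unit = 1.49598e+20 nm.
So 1.176 × 1.49598e+20 ≈ 1.759e+20 nm.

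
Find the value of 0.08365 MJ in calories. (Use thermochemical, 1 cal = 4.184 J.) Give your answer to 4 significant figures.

19990 cal

1 MJ = 239006 cal.
So 0.08365 × 239006 ≈ 19990 cal.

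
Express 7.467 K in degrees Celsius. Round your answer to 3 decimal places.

-265.683 °C

K = °C + 273.15.
Applying the formula gives -265.683 °C.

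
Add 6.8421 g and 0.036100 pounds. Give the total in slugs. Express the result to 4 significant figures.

6.8421 g = 0.000468833 slug and 0.036100 lb = 0.00112202 slug.
0.000468833 + 0.00112202 ≈ 0.001591 slug.

0.001591 slugs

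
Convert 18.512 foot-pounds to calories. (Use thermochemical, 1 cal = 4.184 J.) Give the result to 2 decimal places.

1 foot-pound = 0.324048 cal.
18.512 × 0.324048 ≈ 6.00 cal.

6.00 cal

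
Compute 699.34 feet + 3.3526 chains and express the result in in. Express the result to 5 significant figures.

11047 inches

699.34 ft = 8392.08 in and 3.3526 chain = 2655.26 in.
8392.08 + 2655.26 ≈ 11047 in.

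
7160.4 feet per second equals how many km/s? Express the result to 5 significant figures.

1 foot per second = 0.000304800 km/s.
Thus 7160.4 × 0.000304800 ≈ 2.1825 km/s.

2.1825 kilometers per second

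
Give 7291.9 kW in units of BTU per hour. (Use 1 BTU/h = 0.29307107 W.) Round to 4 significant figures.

2.488e+7 BTU/h

1 kilowatt = 3412.14 BTU/h.
7291.9 × 3412.14 ≈ 2.488e+7 BTU/h.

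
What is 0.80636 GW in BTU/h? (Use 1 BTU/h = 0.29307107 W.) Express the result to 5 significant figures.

1 gigawatt = 3.41214e+9 BTU per hour.
Then 0.80636 × 3.41214e+9 ≈ 2.7514e+9 BTU/h.

2.7514e+9 BTU/h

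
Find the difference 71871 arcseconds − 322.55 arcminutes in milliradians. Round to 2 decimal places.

254.61 mrad

71871 arcsec = 348.440 mrad and 322.55 arcmin = 93.8260 mrad.
348.440 − 93.8260 ≈ 254.61 mrad.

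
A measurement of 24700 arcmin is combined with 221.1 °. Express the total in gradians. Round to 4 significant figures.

703.1 grad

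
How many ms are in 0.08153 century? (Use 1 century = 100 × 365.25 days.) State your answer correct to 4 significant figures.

2.573e+11 milliseconds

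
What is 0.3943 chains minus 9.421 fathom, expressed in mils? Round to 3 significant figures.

-366000 mil

0.3943 chain = 312286 mil and 9.421 fathom = 678312 mil.
312286 − 678312 ≈ -366000 mil.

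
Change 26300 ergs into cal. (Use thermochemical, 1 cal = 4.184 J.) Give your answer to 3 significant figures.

1 erg = 2.39006e-8 cal.
So 26300 × 2.39006e-8 ≈ 0.000629 cal.

0.000629 cal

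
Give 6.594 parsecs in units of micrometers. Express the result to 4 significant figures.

2.035e+23 micrometers

1 parsec = 3.08568e+22 micrometers.
So 6.594 × 3.08568e+22 ≈ 2.035e+23 μm.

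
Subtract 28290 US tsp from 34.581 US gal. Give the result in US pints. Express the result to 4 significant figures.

34.581 US gal = 276.6480 US pt and 28290 US tsp = 294.6875 US pt.
276.6480 − 294.6875 ≈ -18.04 US pt.

-18.04 US pt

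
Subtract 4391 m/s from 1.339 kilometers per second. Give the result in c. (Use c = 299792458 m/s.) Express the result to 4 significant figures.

1.339 km/s = 4.46642e-6 c and 4391 m/s = 1.46468e-5 c.
4.46642e-6 − 1.46468e-5 ≈ -1.018e-5 c.

-1.018e-5 times the speed of light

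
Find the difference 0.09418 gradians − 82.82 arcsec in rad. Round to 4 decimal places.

0.0011 radians

0.09418 grad = 0.00147938 rad and 82.82 arcsec = 0.000401523 rad.
0.00147938 − 0.000401523 ≈ 0.0011 rad.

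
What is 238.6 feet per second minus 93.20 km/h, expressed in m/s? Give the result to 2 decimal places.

238.6 ft/s = 72.7253 m/s and 93.20 km/h = 25.8889 m/s.
72.7253 − 25.8889 ≈ 46.84 m/s.

46.84 m/s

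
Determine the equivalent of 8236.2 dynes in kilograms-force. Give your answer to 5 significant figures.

1 dyne = 1.01972e-6 kgf.
8236.2 × 1.01972e-6 ≈ 0.0083986 kgf.

0.0083986 kgf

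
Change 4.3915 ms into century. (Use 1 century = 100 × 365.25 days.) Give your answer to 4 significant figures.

1 ms = 3.16881e-13 centuries.
Then 4.3915 × 3.16881e-13 ≈ 1.392e-12 century.

1.392e-12 century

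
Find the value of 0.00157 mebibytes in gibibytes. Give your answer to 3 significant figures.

1.53e-6 GiB

1 MiB = 0.0009765625 gibibytes.
Then 0.00157 × 0.0009765625 ≈ 1.53e-6 GiB.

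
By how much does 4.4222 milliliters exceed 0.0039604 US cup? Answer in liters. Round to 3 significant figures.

4.4222 mL = 0.00442220 L and 0.0039604 US cup = 0.000936984 L.
0.00442220 − 0.000936984 ≈ 0.00349 L.

0.00349 L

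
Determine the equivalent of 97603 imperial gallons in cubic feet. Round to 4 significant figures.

15670 cubic feet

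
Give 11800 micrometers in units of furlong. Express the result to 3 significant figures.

5.87 × 10^-5 furlong

1 μm = 4.97097 × 10^-9 furlong.
So 11800 × 4.97097 × 10^-9 ≈ 5.87 × 10^-5 furlong.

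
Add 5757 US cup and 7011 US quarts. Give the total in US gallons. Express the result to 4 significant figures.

2113 US gallons

5757 US cup = 359.8125 US gal and 7011 US qt = 1752.750 US gal.
359.8125 + 1752.750 ≈ 2113 US gal.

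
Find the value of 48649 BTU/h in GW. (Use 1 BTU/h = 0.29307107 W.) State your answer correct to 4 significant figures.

1.426 × 10^-5 GW

1 BTU per hour = 2.93071 × 10^-10 GW.
Then 48649 × 2.93071 × 10^-10 ≈ 1.426 × 10^-5 GW.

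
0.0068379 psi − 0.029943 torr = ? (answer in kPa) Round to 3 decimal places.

0.043 kilopascals

0.0068379 psi = 0.0471457 kPa and 0.029943 torr = 0.00399207 kPa.
0.0471457 − 0.00399207 ≈ 0.043 kPa.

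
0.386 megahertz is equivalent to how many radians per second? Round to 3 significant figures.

1 MHz = 6.28319 × 10^6 radians per second.
Thus 0.386 × 6.28319 × 10^6 ≈ 2.43 × 10^6 rad/s.

2.43 × 10^6 rad/s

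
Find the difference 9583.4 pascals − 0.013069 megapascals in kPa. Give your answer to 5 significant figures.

-3.4856 kPa

9583.4 Pa = 9.58340 kPa and 0.013069 MPa = 13.0690 kPa.
9.58340 − 13.0690 ≈ -3.4856 kPa.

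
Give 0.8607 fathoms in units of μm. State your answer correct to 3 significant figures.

1 fathom = 1.82880 × 10^6 μm.
Then 0.8607 × 1.82880 × 10^6 ≈ 1.57 × 10^6 μm.

1.57 × 10^6 μm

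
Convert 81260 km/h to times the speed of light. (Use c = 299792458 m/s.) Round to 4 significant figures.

1 km/h = 9.26567 × 10^-10 times the speed of light.
Then 81260 × 9.26567 × 10^-10 ≈ 7.529 × 10^-5 c.

7.529 × 10^-5 times the speed of light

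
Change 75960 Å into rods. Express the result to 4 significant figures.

1 angstrom = 1.98839 × 10^-11 rods.
So 75960 × 1.98839 × 10^-11 ≈ 1.510 × 10^-6 rod.

1.510 × 10^-6 rod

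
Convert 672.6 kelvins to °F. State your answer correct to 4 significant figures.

K = (°F + 459.67) × 5/9.
Applying the formula gives 751.0 °F.

751.0 degrees Fahrenheit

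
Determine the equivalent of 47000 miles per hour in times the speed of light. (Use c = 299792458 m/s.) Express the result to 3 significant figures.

7.01 × 10^-5 c

1 mile per hour = 1.49116 × 10^-9 c.
Thus 47000 × 1.49116 × 10^-9 ≈ 7.01 × 10^-5 c.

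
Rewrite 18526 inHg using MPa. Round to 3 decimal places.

1 inch of mercury = 0.00338639 MPa.
Then 18526 × 0.00338639 ≈ 62.736 MPa.

62.736 megapascals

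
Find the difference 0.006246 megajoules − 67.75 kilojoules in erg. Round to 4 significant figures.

-6.150e+11 erg

0.006246 MJ = 6.24600e+10 erg and 67.75 kJ = 6.77500e+11 erg.
6.24600e+10 − 6.77500e+11 ≈ -6.150e+11 erg.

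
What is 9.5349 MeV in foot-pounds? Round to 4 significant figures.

1 megaelectronvolt = 1.18170e-13 ft·lbf.
9.5349 × 1.18170e-13 ≈ 1.127e-12 ft·lbf.

1.127e-12 foot-pounds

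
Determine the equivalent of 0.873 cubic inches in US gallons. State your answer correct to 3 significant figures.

0.00378 US gal

1 cubic inch = 0.00432900 US gal.
Then 0.873 × 0.00432900 ≈ 0.00378 US gal.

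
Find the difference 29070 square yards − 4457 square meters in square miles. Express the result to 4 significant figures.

0.007664 mi²

29070 yd² = 0.00938468 mi² and 4457 m² = 0.00172086 mi².
0.00938468 − 0.00172086 ≈ 0.007664 mi².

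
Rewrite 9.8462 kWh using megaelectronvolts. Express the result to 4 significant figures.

1 kilowatt-hour = 2.24694 × 10^19 MeV.
So 9.8462 × 2.24694 × 10^19 ≈ 2.212 × 10^20 MeV.

2.212 × 10^20 MeV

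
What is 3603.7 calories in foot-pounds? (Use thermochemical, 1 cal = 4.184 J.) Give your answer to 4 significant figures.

11120 ft·lbf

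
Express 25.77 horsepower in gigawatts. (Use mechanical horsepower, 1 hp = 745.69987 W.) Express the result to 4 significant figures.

1.922e-5 GW

1 hp = 7.45700e-7 gigawatts.
So 25.77 × 7.45700e-7 ≈ 1.922e-5 GW.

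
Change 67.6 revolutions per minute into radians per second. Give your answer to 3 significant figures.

7.08 radians per second

1 rpm = 0.104720 rad/s.
So 67.6 × 0.104720 ≈ 7.08 rad/s.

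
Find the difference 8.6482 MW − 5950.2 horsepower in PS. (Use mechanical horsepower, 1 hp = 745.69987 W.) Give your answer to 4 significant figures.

5726 PS

8.6482 MW = 11758.3 PS and 5950.2 hp = 6032.73 PS.
11758.3 − 6032.73 ≈ 5726 PS.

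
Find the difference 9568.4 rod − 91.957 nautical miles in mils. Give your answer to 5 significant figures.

9568.4 rod = 1.89454 × 10^9 mil and 91.957 nmi = 6.70490 × 10^9 mil.
1.89454 × 10^9 − 6.70490 × 10^9 ≈ -4.8104 × 10^9 mil.

-4.8104 × 10^9 mils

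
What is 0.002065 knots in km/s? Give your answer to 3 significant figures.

1.06 × 10^-6 kilometers per second

1 kn = 0.000514444 km/s.
Thus 0.002065 × 0.000514444 ≈ 1.06 × 10^-6 km/s.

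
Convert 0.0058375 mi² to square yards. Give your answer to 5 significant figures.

18082 square yards

1 mi² = 3.09760e+6 yd².
So 0.0058375 × 3.09760e+6 ≈ 18082 yd².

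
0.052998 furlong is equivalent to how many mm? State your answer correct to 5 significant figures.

1 furlong = 201168 mm.
Thus 0.052998 × 201168 ≈ 10662 mm.

10662 millimeters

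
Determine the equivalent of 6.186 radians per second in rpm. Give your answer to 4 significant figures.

59.07 revolutions per minute

1 radian per second = 9.54930 revolutions per minute.
6.186 × 9.54930 ≈ 59.07 rpm.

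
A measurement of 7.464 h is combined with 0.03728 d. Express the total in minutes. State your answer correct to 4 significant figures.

7.464 h = 447.840 min and 0.03728 d = 53.6832 min.
447.840 + 53.6832 ≈ 501.5 min.

501.5 minutes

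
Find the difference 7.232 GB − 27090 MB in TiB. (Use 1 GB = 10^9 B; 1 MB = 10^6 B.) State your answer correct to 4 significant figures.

-0.01806 TiB

7.232 GB = 0.00657747 TiB and 27090 MB = 0.0246382 TiB.
0.00657747 − 0.0246382 ≈ -0.01806 TiB.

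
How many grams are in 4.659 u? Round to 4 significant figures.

7.736 × 10^-24 grams

1 atomic mass unit = 1.66054 × 10^-24 grams.
Thus 4.659 × 1.66054 × 10^-24 ≈ 7.736 × 10^-24 g.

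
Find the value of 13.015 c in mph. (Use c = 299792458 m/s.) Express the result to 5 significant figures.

8.7281e+9 mph

1 c = 6.70617e+8 mph.
So 13.015 × 6.70617e+8 ≈ 8.7281e+9 mph.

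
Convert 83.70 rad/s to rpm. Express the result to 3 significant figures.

799 revolutions per minute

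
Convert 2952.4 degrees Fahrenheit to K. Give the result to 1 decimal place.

K = (°F + 459.67) × 5/9.
Applying the formula gives 1895.6 K.

1895.6 kelvins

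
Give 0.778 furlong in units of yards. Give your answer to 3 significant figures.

171 yd

1 furlong = 220.000 yd.
Then 0.778 × 220.000 ≈ 171 yd.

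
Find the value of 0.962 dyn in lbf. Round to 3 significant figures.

2.16e-6 lbf

1 dyne = 2.24809e-6 lbf.
Then 0.962 × 2.24809e-6 ≈ 2.16e-6 lbf.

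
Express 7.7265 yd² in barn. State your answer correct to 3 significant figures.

6.46e+28 barn

1 yd² = 8.36127e+27 barn.
Thus 7.7265 × 8.36127e+27 ≈ 6.46e+28 barn.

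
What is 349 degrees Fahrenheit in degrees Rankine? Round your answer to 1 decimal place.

°R = °F + 459.67.
Applying the formula gives 808.7 °R.

808.7 degrees Rankine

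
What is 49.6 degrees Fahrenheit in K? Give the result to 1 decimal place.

282.9 K

K = (°F + 459.67) × 5/9.
Applying the formula gives 282.9 K.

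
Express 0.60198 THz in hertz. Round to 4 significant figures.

6.020 × 10^11 Hz

1 terahertz = 1.00000 × 10^12 Hz.
0.60198 × 1.00000 × 10^12 ≈ 6.020 × 10^11 Hz.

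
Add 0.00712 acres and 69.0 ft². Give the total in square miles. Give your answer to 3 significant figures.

0.00712 acre = 1.11250 × 10^-5 mi² and 69.0 ft² = 2.47503 × 10^-6 mi².
1.11250 × 10^-5 + 2.47503 × 10^-6 ≈ 1.36 × 10^-5 mi².

1.36 × 10^-5 square miles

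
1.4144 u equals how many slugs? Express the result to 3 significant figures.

1 u = 1.13783 × 10^-28 slug.
1.4144 × 1.13783 × 10^-28 ≈ 1.61 × 10^-28 slug.

1.61 × 10^-28 slug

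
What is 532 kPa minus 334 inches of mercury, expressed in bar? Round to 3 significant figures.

-5.99 bar

532 kPa = 5.32000 bar and 334 inHg = 11.3105 bar.
5.32000 − 11.3105 ≈ -5.99 bar.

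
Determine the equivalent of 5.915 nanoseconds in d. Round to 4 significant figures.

1 nanosecond = 1.15741e-14 d.
Then 5.915 × 1.15741e-14 ≈ 6.846e-14 d.

6.846e-14 d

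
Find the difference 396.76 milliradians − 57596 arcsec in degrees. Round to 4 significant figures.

6.734 degrees

396.76 mrad = 22.7327 ° and 57596 arcsec = 15.9989 °.
22.7327 − 15.9989 ≈ 6.734 °.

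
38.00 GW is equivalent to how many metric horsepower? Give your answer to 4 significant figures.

5.167 × 10^7 PS

1 GW = 1.35962 × 10^6 PS.
Thus 38.00 × 1.35962 × 10^6 ≈ 5.167 × 10^7 PS.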